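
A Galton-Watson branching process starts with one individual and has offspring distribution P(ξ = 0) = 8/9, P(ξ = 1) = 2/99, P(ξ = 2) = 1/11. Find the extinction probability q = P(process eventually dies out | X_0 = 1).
q = 1

Mean offspring μ = 0·8/9 + 1·2/99 + 2·1/11 = 20/99 ≤ 1. For μ ≤ 1 with offspring not concentrated at 1, the Galton-Watson process goes extinct almost surely, so q = 1.
(Algebraic check: The pgf is f(s) = 8/9 + 2/99·s + 1/11·s². The extinction probability q is the smallest fixed point of f in [0, 1]. Setting s = f(s):
  1/11·s² + (2/99 − 1)·s + 8/9 = 0
  1/11·s² − (8/9 + 1/11)·s + 8/9 = 0
which factors as (s − 1)·(1/11·s − 8/9) = 0, giving roots s = 1 and s = (8/9)/(1/11) = 88/9. Since 88/9 ≥ 1, the smallest root in [0, 1] is s = 1.)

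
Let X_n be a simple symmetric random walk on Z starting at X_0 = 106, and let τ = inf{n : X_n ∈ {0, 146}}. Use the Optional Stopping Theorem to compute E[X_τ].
E[X_τ] = 106

X_n is a martingale and τ is a bounded-mean stopping time (indeed τ is finite a.s. with bounded expectation since the walk is in a bounded region). By the OST, E[X_τ] = E[X_0] = 106. Equivalently: E[X_τ] = 146 · P(hit 146 first) + 0 · P(hit 0 first) = 146 · (106/146) = 106.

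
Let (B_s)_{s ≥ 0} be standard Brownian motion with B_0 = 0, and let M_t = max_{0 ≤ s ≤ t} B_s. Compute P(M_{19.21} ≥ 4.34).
P(M_{19.21} ≥ 4.34) = 2·P(B_{19.21} ≥ 4.34) = 2(1 − Φ(4.34/√19.21)) ≈ 0.3221

By the reflection principle for Brownian motion, P(M_t ≥ a) = 2 · P(B_t ≥ a) for a ≥ 0. Since B_t ~ N(0, t), P(B_t ≥ 4.34) = 1 − Φ(4.34/√t) = 1 − Φ(4.34/√19.21) = 1 − Φ(0.9902). So
  P(M_{19.21} ≥ 4.34) = 2(1 − Φ(0.9902)) ≈ 0.3221.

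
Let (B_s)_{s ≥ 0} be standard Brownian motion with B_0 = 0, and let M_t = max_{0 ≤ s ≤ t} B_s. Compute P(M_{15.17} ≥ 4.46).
P(M_{15.17} ≥ 4.46) = 2·P(B_{15.17} ≥ 4.46) = 2(1 − Φ(4.46/√15.17)) ≈ 0.2522

By the reflection principle for Brownian motion, P(M_t ≥ a) = 2 · P(B_t ≥ a) for a ≥ 0. Since B_t ~ N(0, t), P(B_t ≥ 4.46) = 1 − Φ(4.46/√t) = 1 − Φ(4.46/√15.17) = 1 − Φ(1.1451). So
  P(M_{15.17} ≥ 4.46) = 2(1 − Φ(1.1451)) ≈ 0.2522.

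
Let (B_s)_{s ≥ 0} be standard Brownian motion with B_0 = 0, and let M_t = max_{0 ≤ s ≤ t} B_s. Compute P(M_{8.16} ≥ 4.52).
P(M_{8.16} ≥ 4.52) = 2·P(B_{8.16} ≥ 4.52) = 2(1 − Φ(4.52/√8.16)) ≈ 0.1136

By the reflection principle for Brownian motion, P(M_t ≥ a) = 2 · P(B_t ≥ a) for a ≥ 0. Since B_t ~ N(0, t), P(B_t ≥ 4.52) = 1 − Φ(4.52/√t) = 1 − Φ(4.52/√8.16) = 1 − Φ(1.5823). So
  P(M_{8.16} ≥ 4.52) = 2(1 − Φ(1.5823)) ≈ 0.1136.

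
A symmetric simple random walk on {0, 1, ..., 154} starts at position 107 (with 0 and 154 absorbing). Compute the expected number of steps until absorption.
E[τ | X_0 = 107] = 5029

Let v_k = E[τ | X_0 = k]. Boundary: v_0 = v_154 = 0. Recurrence: v_k = 1 + (v_{k-1} + v_{k+1})/2 for 1 ≤ k ≤ 153. The particular solution to v_k − (v_{k-1} + v_{k+1})/2 = 1 is v_k = −k^2. Adding homogeneous solution A + B k and matching boundaries gives v_k = k (154 − k). Substituting k = 107: v_107 = 107 · 47 = 5029.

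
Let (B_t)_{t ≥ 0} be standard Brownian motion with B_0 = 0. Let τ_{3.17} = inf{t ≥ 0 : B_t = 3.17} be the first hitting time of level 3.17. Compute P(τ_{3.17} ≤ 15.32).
P(τ_{3.17} ≤ 15.32) = 2(1 − Φ(3.17/√15.32)) = 2(1 − Φ(0.8099)) ≈ 0.4180

By the reflection principle for standard BM, P(τ_b ≤ t) = 2 · P(B_t ≥ b). Since B_t ~ N(0, t), P(B_t ≥ 3.17) = 1 − Φ(3.17/√t) = 1 − Φ(3.17/√15.32) = 1 − Φ(0.8099) ≈ 0.20900. Doubling: P(τ_{3.17} ≤ 15.32) ≈ 2 · 0.20900 = 0.41800 ≈ 0.4180.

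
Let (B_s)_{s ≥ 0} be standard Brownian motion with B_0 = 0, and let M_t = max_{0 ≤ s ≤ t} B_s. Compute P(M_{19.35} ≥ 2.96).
P(M_{19.35} ≥ 2.96) = 2·P(B_{19.35} ≥ 2.96) = 2(1 − Φ(2.96/√19.35)) ≈ 0.5010

By the reflection principle for Brownian motion, P(M_t ≥ a) = 2 · P(B_t ≥ a) for a ≥ 0. Since B_t ~ N(0, t), P(B_t ≥ 2.96) = 1 − Φ(2.96/√t) = 1 − Φ(2.96/√19.35) = 1 − Φ(0.6729). So
  P(M_{19.35} ≥ 2.96) = 2(1 − Φ(0.6729)) ≈ 0.5010.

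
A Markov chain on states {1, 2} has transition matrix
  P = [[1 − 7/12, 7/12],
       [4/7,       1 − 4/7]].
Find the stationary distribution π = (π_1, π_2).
π_1 = 48/97, π_2 = 49/97

Solve πP = π with π_1 + π_2 = 1. From πP = π: π_1 · (1 − 7/12) + π_2 · 4/7 = π_1 ⇒ π_2 · 4/7 = π_1 · 7/12 ⇒ π_2/π_1 = (7/12)/(4/7) = 49/48. Together with π_1 + π_2 = 1:
  π_1 = (4/7)/(7/12 + 4/7) = (4/7)/(97/84) = 48/97,
  π_2 = (7/12)/(7/12 + 4/7) = (7/12)/(97/84) = 49/97.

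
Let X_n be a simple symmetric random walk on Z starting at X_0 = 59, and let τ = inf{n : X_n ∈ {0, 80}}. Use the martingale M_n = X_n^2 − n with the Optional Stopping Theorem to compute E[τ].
E[τ] = 1239

M_n = X_n^2 − n is a martingale (since E[X_{n+1}^2 | F_n] = X_n^2 + 1). By OST (τ has finite mean in a bounded region), E[M_τ] = E[M_0] = X_0^2 − 0 = 59^2 = 3481. Also E[M_τ] = E[X_τ^2] − E[τ]. The walk exits at 0 or 80, with P(hit 80 first) = 59/80, so E[X_τ^2] = 80^2 · 59/80 + 0 = 4720. Thus E[τ] = E[X_τ^2] − E[M_τ] = 4720 − 3481 = 1239 = 59(80 − 59) = 1239.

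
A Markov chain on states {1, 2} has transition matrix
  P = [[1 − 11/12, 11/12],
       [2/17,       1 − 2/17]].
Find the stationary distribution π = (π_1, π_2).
π_1 = 24/211, π_2 = 187/211

Solve πP = π with π_1 + π_2 = 1. From πP = π: π_1 · (1 − 11/12) + π_2 · 2/17 = π_1 ⇒ π_2 · 2/17 = π_1 · 11/12 ⇒ π_2/π_1 = (11/12)/(2/17) = 187/24. Together with π_1 + π_2 = 1:
  π_1 = (2/17)/(11/12 + 2/17) = (2/17)/(211/204) = 24/211,
  π_2 = (11/12)/(11/12 + 2/17) = (11/12)/(211/204) = 187/211.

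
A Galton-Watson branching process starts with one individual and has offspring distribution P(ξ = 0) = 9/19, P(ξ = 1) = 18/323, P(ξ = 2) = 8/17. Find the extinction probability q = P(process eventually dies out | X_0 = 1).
q = 1

Mean offspring μ = 0·9/19 + 1·18/323 + 2·8/17 = 322/323 ≤ 1. For μ ≤ 1 with offspring not concentrated at 1, the Galton-Watson process goes extinct almost surely, so q = 1.
(Algebraic check: The pgf is f(s) = 9/19 + 18/323·s + 8/17·s². The extinction probability q is the smallest fixed point of f in [0, 1]. Setting s = f(s):
  8/17·s² + (18/323 − 1)·s + 9/19 = 0
  8/17·s² − (9/19 + 8/17)·s + 9/19 = 0
which factors as (s − 1)·(8/17·s − 9/19) = 0, giving roots s = 1 and s = (9/19)/(8/17) = 153/152. Since 153/152 ≥ 1, the smallest root in [0, 1] is s = 1.)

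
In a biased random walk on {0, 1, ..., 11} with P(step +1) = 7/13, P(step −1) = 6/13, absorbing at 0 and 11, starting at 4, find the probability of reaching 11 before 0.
P(hit 11 before 0) = (1 − (6/7)^4) / (1 − (6/7)^11) = 910015015/1614529687

Let u_k denote P(reach 11 before 0 | start at k). Boundary: u_0 = 0, u_11 = 1. Recurrence: u_k = 7/13·u_{k+1} + 6/13·u_{k-1} for 1 ≤ k ≤ 10. Try u_k = A + B·r^k with r = q/p = (6/13)/(7/13) = 6/7. Substitution satisfies the recurrence; boundary conditions give:
  u_k = (1 − r^k) / (1 − r^N) = (1 − (6/7)^4) / (1 − (6/7)^11) = 910015015/1614529687.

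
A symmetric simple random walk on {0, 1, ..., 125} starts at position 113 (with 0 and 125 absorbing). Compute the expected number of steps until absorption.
E[τ | X_0 = 113] = 1356

Let v_k = E[τ | X_0 = k]. Boundary: v_0 = v_125 = 0. Recurrence: v_k = 1 + (v_{k-1} + v_{k+1})/2 for 1 ≤ k ≤ 124. The particular solution to v_k − (v_{k-1} + v_{k+1})/2 = 1 is v_k = −k^2. Adding homogeneous solution A + B k and matching boundaries gives v_k = k (125 − k). Substituting k = 113: v_113 = 113 · 12 = 1356.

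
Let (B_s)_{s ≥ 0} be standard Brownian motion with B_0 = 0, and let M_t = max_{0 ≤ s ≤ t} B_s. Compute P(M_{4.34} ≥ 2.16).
P(M_{4.34} ≥ 2.16) = 2·P(B_{4.34} ≥ 2.16) = 2(1 − Φ(2.16/√4.34)) ≈ 0.2998

By the reflection principle for Brownian motion, P(M_t ≥ a) = 2 · P(B_t ≥ a) for a ≥ 0. Since B_t ~ N(0, t), P(B_t ≥ 2.16) = 1 − Φ(2.16/√t) = 1 − Φ(2.16/√4.34) = 1 − Φ(1.0368). So
  P(M_{4.34} ≥ 2.16) = 2(1 − Φ(1.0368)) ≈ 0.2998.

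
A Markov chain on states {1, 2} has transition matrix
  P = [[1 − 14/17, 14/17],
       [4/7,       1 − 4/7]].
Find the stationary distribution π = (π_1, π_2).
π_1 = 34/83, π_2 = 49/83

Solve πP = π with π_1 + π_2 = 1. From πP = π: π_1 · (1 − 14/17) + π_2 · 4/7 = π_1 ⇒ π_2 · 4/7 = π_1 · 14/17 ⇒ π_2/π_1 = (14/17)/(4/7) = 49/34. Together with π_1 + π_2 = 1:
  π_1 = (4/7)/(14/17 + 4/7) = (4/7)/(166/119) = 34/83,
  π_2 = (14/17)/(14/17 + 4/7) = (14/17)/(166/119) = 49/83.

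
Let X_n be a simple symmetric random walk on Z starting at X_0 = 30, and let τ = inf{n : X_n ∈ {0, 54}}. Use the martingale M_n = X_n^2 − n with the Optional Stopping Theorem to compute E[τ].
E[τ] = 720

M_n = X_n^2 − n is a martingale (since E[X_{n+1}^2 | F_n] = X_n^2 + 1). By OST (τ has finite mean in a bounded region), E[M_τ] = E[M_0] = X_0^2 − 0 = 30^2 = 900. Also E[M_τ] = E[X_τ^2] − E[τ]. The walk exits at 0 or 54, with P(hit 54 first) = 30/54, so E[X_τ^2] = 54^2 · 30/54 + 0 = 1620. Thus E[τ] = E[X_τ^2] − E[M_τ] = 1620 − 900 = 720 = 30(54 − 30) = 720.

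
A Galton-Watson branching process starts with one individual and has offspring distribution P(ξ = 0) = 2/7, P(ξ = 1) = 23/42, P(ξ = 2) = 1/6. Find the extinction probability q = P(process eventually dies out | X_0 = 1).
q = 1

Mean offspring μ = 0·2/7 + 1·23/42 + 2·1/6 = 37/42 ≤ 1. For μ ≤ 1 with offspring not concentrated at 1, the Galton-Watson process goes extinct almost surely, so q = 1.
(Algebraic check: The pgf is f(s) = 2/7 + 23/42·s + 1/6·s². The extinction probability q is the smallest fixed point of f in [0, 1]. Setting s = f(s):
  1/6·s² + (23/42 − 1)·s + 2/7 = 0
  1/6·s² − (2/7 + 1/6)·s + 2/7 = 0
which factors as (s − 1)·(1/6·s − 2/7) = 0, giving roots s = 1 and s = (2/7)/(1/6) = 12/7. Since 12/7 ≥ 1, the smallest root in [0, 1] is s = 1.)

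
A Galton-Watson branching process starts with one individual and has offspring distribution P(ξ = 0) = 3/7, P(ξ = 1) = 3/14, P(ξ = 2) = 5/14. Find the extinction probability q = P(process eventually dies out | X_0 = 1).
q = 1

Mean offspring μ = 0·3/7 + 1·3/14 + 2·5/14 = 13/14 ≤ 1. For μ ≤ 1 with offspring not concentrated at 1, the Galton-Watson process goes extinct almost surely, so q = 1.
(Algebraic check: The pgf is f(s) = 3/7 + 3/14·s + 5/14·s². The extinction probability q is the smallest fixed point of f in [0, 1]. Setting s = f(s):
  5/14·s² + (3/14 − 1)·s + 3/7 = 0
  5/14·s² − (3/7 + 5/14)·s + 3/7 = 0
which factors as (s − 1)·(5/14·s − 3/7) = 0, giving roots s = 1 and s = (3/7)/(5/14) = 6/5. Since 6/5 ≥ 1, the smallest root in [0, 1] is s = 1.)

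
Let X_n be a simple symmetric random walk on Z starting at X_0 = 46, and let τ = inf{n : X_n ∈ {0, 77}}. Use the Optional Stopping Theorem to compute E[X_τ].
E[X_τ] = 46

X_n is a martingale and τ is a bounded-mean stopping time (indeed τ is finite a.s. with bounded expectation since the walk is in a bounded region). By the OST, E[X_τ] = E[X_0] = 46. Equivalently: E[X_τ] = 77 · P(hit 77 first) + 0 · P(hit 0 first) = 77 · (46/77) = 46.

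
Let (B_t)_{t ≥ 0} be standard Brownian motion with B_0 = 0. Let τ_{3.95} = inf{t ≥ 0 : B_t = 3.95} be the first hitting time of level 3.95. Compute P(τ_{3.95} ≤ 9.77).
P(τ_{3.95} ≤ 9.77) = 2(1 − Φ(3.95/√9.77)) = 2(1 − Φ(1.2637)) ≈ 0.2063

By the reflection principle for standard BM, P(τ_b ≤ t) = 2 · P(B_t ≥ b). Since B_t ~ N(0, t), P(B_t ≥ 3.95) = 1 − Φ(3.95/√t) = 1 − Φ(3.95/√9.77) = 1 − Φ(1.2637) ≈ 0.10317. Doubling: P(τ_{3.95} ≤ 9.77) ≈ 2 · 0.10317 = 0.20634 ≈ 0.2063.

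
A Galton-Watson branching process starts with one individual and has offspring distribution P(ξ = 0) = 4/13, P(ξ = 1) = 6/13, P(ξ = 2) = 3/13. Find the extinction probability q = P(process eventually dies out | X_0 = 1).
q = 1

Mean offspring μ = 0·4/13 + 1·6/13 + 2·3/13 = 12/13 ≤ 1. For μ ≤ 1 with offspring not concentrated at 1, the Galton-Watson process goes extinct almost surely, so q = 1.
(Algebraic check: The pgf is f(s) = 4/13 + 6/13·s + 3/13·s². The extinction probability q is the smallest fixed point of f in [0, 1]. Setting s = f(s):
  3/13·s² + (6/13 − 1)·s + 4/13 = 0
  3/13·s² − (4/13 + 3/13)·s + 4/13 = 0
which factors as (s − 1)·(3/13·s − 4/13) = 0, giving roots s = 1 and s = (4/13)/(3/13) = 4/3. Since 4/3 ≥ 1, the smallest root in [0, 1] is s = 1.)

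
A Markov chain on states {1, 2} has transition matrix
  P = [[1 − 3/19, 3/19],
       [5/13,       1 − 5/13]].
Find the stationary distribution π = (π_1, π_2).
π_1 = 95/134, π_2 = 39/134

Solve πP = π with π_1 + π_2 = 1. From πP = π: π_1 · (1 − 3/19) + π_2 · 5/13 = π_1 ⇒ π_2 · 5/13 = π_1 · 3/19 ⇒ π_2/π_1 = (3/19)/(5/13) = 39/95. Together with π_1 + π_2 = 1:
  π_1 = (5/13)/(3/19 + 5/13) = (5/13)/(134/247) = 95/134,
  π_2 = (3/19)/(3/19 + 5/13) = (3/19)/(134/247) = 39/134.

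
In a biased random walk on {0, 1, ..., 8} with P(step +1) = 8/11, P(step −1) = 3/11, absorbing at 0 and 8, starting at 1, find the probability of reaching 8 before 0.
P(hit 8 before 0) = (1 − (3/8)^1) / (1 − (3/8)^8) = 2097152/3354131

Let u_k denote P(reach 8 before 0 | start at k). Boundary: u_0 = 0, u_8 = 1. Recurrence: u_k = 8/11·u_{k+1} + 3/11·u_{k-1} for 1 ≤ k ≤ 7. Try u_k = A + B·r^k with r = q/p = (3/11)/(8/11) = 3/8. Substitution satisfies the recurrence; boundary conditions give:
  u_k = (1 − r^k) / (1 − r^N) = (1 − (3/8)^1) / (1 − (3/8)^8) = 2097152/3354131.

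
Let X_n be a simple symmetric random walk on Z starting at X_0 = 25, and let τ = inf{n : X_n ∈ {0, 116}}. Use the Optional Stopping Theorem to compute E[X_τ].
E[X_τ] = 25

X_n is a martingale and τ is a bounded-mean stopping time (indeed τ is finite a.s. with bounded expectation since the walk is in a bounded region). By the OST, E[X_τ] = E[X_0] = 25. Equivalently: E[X_τ] = 116 · P(hit 116 first) + 0 · P(hit 0 first) = 116 · (25/116) = 25.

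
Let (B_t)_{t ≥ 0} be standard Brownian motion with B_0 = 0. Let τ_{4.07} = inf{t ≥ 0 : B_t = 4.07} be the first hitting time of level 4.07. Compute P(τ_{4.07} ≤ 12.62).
P(τ_{4.07} ≤ 12.62) = 2(1 − Φ(4.07/√12.62)) = 2(1 − Φ(1.1457)) ≈ 0.2519

By the reflection principle for standard BM, P(τ_b ≤ t) = 2 · P(B_t ≥ b). Since B_t ~ N(0, t), P(B_t ≥ 4.07) = 1 − Φ(4.07/√t) = 1 − Φ(4.07/√12.62) = 1 − Φ(1.1457) ≈ 0.12596. Doubling: P(τ_{4.07} ≤ 12.62) ≈ 2 · 0.12596 = 0.25192 ≈ 0.2519.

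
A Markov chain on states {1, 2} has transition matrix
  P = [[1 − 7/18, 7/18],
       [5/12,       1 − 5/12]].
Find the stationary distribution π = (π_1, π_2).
π_1 = 15/29, π_2 = 14/29

Solve πP = π with π_1 + π_2 = 1. From πP = π: π_1 · (1 − 7/18) + π_2 · 5/12 = π_1 ⇒ π_2 · 5/12 = π_1 · 7/18 ⇒ π_2/π_1 = (7/18)/(5/12) = 14/15. Together with π_1 + π_2 = 1:
  π_1 = (5/12)/(7/18 + 5/12) = (5/12)/(29/36) = 15/29,
  π_2 = (7/18)/(7/18 + 5/12) = (7/18)/(29/36) = 14/29.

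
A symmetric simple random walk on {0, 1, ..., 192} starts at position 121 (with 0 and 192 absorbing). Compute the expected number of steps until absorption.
E[τ | X_0 = 121] = 8591

Let v_k = E[τ | X_0 = k]. Boundary: v_0 = v_192 = 0. Recurrence: v_k = 1 + (v_{k-1} + v_{k+1})/2 for 1 ≤ k ≤ 191. The particular solution to v_k − (v_{k-1} + v_{k+1})/2 = 1 is v_k = −k^2. Adding homogeneous solution A + B k and matching boundaries gives v_k = k (192 − k). Substituting k = 121: v_121 = 121 · 71 = 8591.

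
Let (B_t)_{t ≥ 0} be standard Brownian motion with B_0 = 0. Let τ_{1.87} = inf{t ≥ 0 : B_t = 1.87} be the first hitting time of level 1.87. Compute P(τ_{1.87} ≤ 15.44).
P(τ_{1.87} ≤ 15.44) = 2(1 − Φ(1.87/√15.44)) = 2(1 − Φ(0.4759)) ≈ 0.6341

By the reflection principle for standard BM, P(τ_b ≤ t) = 2 · P(B_t ≥ b). Since B_t ~ N(0, t), P(B_t ≥ 1.87) = 1 − Φ(1.87/√t) = 1 − Φ(1.87/√15.44) = 1 − Φ(0.4759) ≈ 0.31707. Doubling: P(τ_{1.87} ≤ 15.44) ≈ 2 · 0.31707 = 0.63414 ≈ 0.6341.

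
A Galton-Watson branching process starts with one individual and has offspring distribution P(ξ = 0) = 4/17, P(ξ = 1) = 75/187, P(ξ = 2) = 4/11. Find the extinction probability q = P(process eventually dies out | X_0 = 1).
q = 11/17

The pgf is f(s) = 4/17 + 75/187·s + 4/11·s². The extinction probability q is the smallest fixed point of f in [0, 1]. Setting s = f(s):
  4/11·s² + (75/187 − 1)·s + 4/17 = 0
  4/11·s² − (4/17 + 4/11)·s + 4/17 = 0
which factors as (s − 1)·(4/11·s − 4/17) = 0, giving roots s = 1 and s = (4/17)/(4/11) = 11/17.
Mean offspring μ = 75/187 + 2·4/11 = 211/187 > 1 (supercritical), so q < 1. The extinction probability is the smaller root: q = (4/17)/(4/11) = 11/17.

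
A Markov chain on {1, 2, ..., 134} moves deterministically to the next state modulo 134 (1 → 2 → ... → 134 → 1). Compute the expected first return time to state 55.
E[T_55 | X_0 = 55] = 134

The chain cycles deterministically, so starting at state 55 it returns in exactly 134 steps. Equivalently, the stationary distribution is uniform π_j = 1/134 for every state j, so by Kac's formula E[T_55] = 1/π_55 = 134.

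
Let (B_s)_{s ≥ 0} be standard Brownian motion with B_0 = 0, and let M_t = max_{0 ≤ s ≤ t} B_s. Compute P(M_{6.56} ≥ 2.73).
P(M_{6.56} ≥ 2.73) = 2·P(B_{6.56} ≥ 2.73) = 2(1 − Φ(2.73/√6.56)) ≈ 0.2865

By the reflection principle for Brownian motion, P(M_t ≥ a) = 2 · P(B_t ≥ a) for a ≥ 0. Since B_t ~ N(0, t), P(B_t ≥ 2.73) = 1 − Φ(2.73/√t) = 1 − Φ(2.73/√6.56) = 1 − Φ(1.0659). So
  P(M_{6.56} ≥ 2.73) = 2(1 − Φ(1.0659)) ≈ 0.2865.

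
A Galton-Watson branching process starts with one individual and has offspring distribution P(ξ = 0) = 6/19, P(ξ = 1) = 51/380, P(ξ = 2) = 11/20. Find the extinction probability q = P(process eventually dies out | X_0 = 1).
q = 120/209

The pgf is f(s) = 6/19 + 51/380·s + 11/20·s². The extinction probability q is the smallest fixed point of f in [0, 1]. Setting s = f(s):
  11/20·s² + (51/380 − 1)·s + 6/19 = 0
  11/20·s² − (6/19 + 11/20)·s + 6/19 = 0
which factors as (s − 1)·(11/20·s − 6/19) = 0, giving roots s = 1 and s = (6/19)/(11/20) = 120/209.
Mean offspring μ = 51/380 + 2·11/20 = 469/380 > 1 (supercritical), so q < 1. The extinction probability is the smaller root: q = (6/19)/(11/20) = 120/209.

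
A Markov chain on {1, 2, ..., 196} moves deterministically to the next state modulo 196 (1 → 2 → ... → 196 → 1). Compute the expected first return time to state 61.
E[T_61 | X_0 = 61] = 196

The chain cycles deterministically, so starting at state 61 it returns in exactly 196 steps. Equivalently, the stationary distribution is uniform π_j = 1/196 for every state j, so by Kac's formula E[T_61] = 1/π_61 = 196.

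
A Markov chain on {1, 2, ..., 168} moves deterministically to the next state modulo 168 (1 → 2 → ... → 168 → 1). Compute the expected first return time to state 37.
E[T_37 | X_0 = 37] = 168

The chain cycles deterministically, so starting at state 37 it returns in exactly 168 steps. Equivalently, the stationary distribution is uniform π_j = 1/168 for every state j, so by Kac's formula E[T_37] = 1/π_37 = 168.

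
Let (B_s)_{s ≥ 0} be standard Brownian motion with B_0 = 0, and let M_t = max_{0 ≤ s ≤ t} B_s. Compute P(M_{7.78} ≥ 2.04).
P(M_{7.78} ≥ 2.04) = 2·P(B_{7.78} ≥ 2.04) = 2(1 − Φ(2.04/√7.78)) ≈ 0.4645

By the reflection principle for Brownian motion, P(M_t ≥ a) = 2 · P(B_t ≥ a) for a ≥ 0. Since B_t ~ N(0, t), P(B_t ≥ 2.04) = 1 − Φ(2.04/√t) = 1 − Φ(2.04/√7.78) = 1 − Φ(0.7314). So
  P(M_{7.78} ≥ 2.04) = 2(1 − Φ(0.7314)) ≈ 0.4645.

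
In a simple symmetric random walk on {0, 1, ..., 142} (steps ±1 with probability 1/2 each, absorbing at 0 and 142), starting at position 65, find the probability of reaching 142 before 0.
P(hit 142 before 0) = 65/142

Let u_k = P(hit 142 before 0 | start at k). Then u_0 = 0, u_142 = 1, and u_k = u_{k-1}/2 + u_{k+1}/2 for 1 ≤ k ≤ 141. This harmonic recurrence is solved by u_k = k/142, giving u_65 = 65/142.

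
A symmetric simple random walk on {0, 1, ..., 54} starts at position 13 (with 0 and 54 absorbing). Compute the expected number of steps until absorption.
E[τ | X_0 = 13] = 533

Let v_k = E[τ | X_0 = k]. Boundary: v_0 = v_54 = 0. Recurrence: v_k = 1 + (v_{k-1} + v_{k+1})/2 for 1 ≤ k ≤ 53. The particular solution to v_k − (v_{k-1} + v_{k+1})/2 = 1 is v_k = −k^2. Adding homogeneous solution A + B k and matching boundaries gives v_k = k (54 − k). Substituting k = 13: v_13 = 13 · 41 = 533.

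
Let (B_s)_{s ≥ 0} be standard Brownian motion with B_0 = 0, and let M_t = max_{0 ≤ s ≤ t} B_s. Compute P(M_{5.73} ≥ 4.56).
P(M_{5.73} ≥ 4.56) = 2·P(B_{5.73} ≥ 4.56) = 2(1 − Φ(4.56/√5.73)) ≈ 0.0568

By the reflection principle for Brownian motion, P(M_t ≥ a) = 2 · P(B_t ≥ a) for a ≥ 0. Since B_t ~ N(0, t), P(B_t ≥ 4.56) = 1 − Φ(4.56/√t) = 1 − Φ(4.56/√5.73) = 1 − Φ(1.9050). So
  P(M_{5.73} ≥ 4.56) = 2(1 − Φ(1.9050)) ≈ 0.0568.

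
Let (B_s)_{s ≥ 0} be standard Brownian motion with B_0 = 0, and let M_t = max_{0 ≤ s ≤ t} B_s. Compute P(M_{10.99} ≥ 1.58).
P(M_{10.99} ≥ 1.58) = 2·P(B_{10.99} ≥ 1.58) = 2(1 − Φ(1.58/√10.99)) ≈ 0.6336

By the reflection principle for Brownian motion, P(M_t ≥ a) = 2 · P(B_t ≥ a) for a ≥ 0. Since B_t ~ N(0, t), P(B_t ≥ 1.58) = 1 − Φ(1.58/√t) = 1 − Φ(1.58/√10.99) = 1 − Φ(0.4766). So
  P(M_{10.99} ≥ 1.58) = 2(1 − Φ(0.4766)) ≈ 0.6336.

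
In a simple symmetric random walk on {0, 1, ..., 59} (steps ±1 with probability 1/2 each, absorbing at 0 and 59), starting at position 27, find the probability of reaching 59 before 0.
P(hit 59 before 0) = 27/59

Let u_k = P(hit 59 before 0 | start at k). Then u_0 = 0, u_59 = 1, and u_k = u_{k-1}/2 + u_{k+1}/2 for 1 ≤ k ≤ 58. This harmonic recurrence is solved by u_k = k/59, giving u_27 = 27/59.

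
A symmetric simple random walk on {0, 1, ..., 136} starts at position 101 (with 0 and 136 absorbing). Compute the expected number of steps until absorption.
E[τ | X_0 = 101] = 3535

Let v_k = E[τ | X_0 = k]. Boundary: v_0 = v_136 = 0. Recurrence: v_k = 1 + (v_{k-1} + v_{k+1})/2 for 1 ≤ k ≤ 135. The particular solution to v_k − (v_{k-1} + v_{k+1})/2 = 1 is v_k = −k^2. Adding homogeneous solution A + B k and matching boundaries gives v_k = k (136 − k). Substituting k = 101: v_101 = 101 · 35 = 3535.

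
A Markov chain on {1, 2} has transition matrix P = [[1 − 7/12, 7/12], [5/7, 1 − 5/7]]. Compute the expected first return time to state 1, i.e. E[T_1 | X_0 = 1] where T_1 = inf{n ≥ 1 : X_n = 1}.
E[T_1 | X_0 = 1] = 1/π_1 = 109/60

For an irreducible recurrent Markov chain with stationary distribution π, E[T_i | X_0 = i] = 1/π_i (Kac's formula). Here π_1 = (5/7)/(7/12 + 5/7) = (5/7)/(109/84) = 60/109, so E[T_1 | X_0 = 1] = 1/π_1 = (7/12 + 5/7)/(5/7) = (109/84)/(5/7) = 109/60.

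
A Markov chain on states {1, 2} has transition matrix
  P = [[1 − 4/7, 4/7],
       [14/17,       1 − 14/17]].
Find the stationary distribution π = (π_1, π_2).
π_1 = 49/83, π_2 = 34/83

Solve πP = π with π_1 + π_2 = 1. From πP = π: π_1 · (1 − 4/7) + π_2 · 14/17 = π_1 ⇒ π_2 · 14/17 = π_1 · 4/7 ⇒ π_2/π_1 = (4/7)/(14/17) = 34/49. Together with π_1 + π_2 = 1:
  π_1 = (14/17)/(4/7 + 14/17) = (14/17)/(166/119) = 49/83,
  π_2 = (4/7)/(4/7 + 14/17) = (4/7)/(166/119) = 34/83.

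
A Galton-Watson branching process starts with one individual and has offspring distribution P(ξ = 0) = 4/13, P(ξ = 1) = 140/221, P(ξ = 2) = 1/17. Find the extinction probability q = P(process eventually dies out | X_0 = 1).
q = 1

Mean offspring μ = 0·4/13 + 1·140/221 + 2·1/17 = 166/221 ≤ 1. For μ ≤ 1 with offspring not concentrated at 1, the Galton-Watson process goes extinct almost surely, so q = 1.
(Algebraic check: The pgf is f(s) = 4/13 + 140/221·s + 1/17·s². The extinction probability q is the smallest fixed point of f in [0, 1]. Setting s = f(s):
  1/17·s² + (140/221 − 1)·s + 4/13 = 0
  1/17·s² − (4/13 + 1/17)·s + 4/13 = 0
which factors as (s − 1)·(1/17·s − 4/13) = 0, giving roots s = 1 and s = (4/13)/(1/17) = 68/13. Since 68/13 ≥ 1, the smallest root in [0, 1] is s = 1.)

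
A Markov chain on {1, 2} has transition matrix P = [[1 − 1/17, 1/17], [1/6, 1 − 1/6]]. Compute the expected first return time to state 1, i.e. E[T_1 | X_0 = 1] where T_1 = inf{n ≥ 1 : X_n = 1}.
E[T_1 | X_0 = 1] = 1/π_1 = 23/17

For an irreducible recurrent Markov chain with stationary distribution π, E[T_i | X_0 = i] = 1/π_i (Kac's formula). Here π_1 = (1/6)/(1/17 + 1/6) = (1/6)/(23/102) = 17/23, so E[T_1 | X_0 = 1] = 1/π_1 = (1/17 + 1/6)/(1/6) = (23/102)/(1/6) = 23/17.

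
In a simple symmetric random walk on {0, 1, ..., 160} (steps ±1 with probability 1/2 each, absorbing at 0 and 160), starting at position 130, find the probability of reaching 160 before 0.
P(hit 160 before 0) = 130/160 = 13/16

Let u_k = P(hit 160 before 0 | start at k). Then u_0 = 0, u_160 = 1, and u_k = u_{k-1}/2 + u_{k+1}/2 for 1 ≤ k ≤ 159. This harmonic recurrence is solved by u_k = k/160, giving u_130 = 130/160 = 13/16.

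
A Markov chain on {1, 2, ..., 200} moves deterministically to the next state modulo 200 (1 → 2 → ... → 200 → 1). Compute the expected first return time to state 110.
E[T_110 | X_0 = 110] = 200

The chain cycles deterministically, so starting at state 110 it returns in exactly 200 steps. Equivalently, the stationary distribution is uniform π_j = 1/200 for every state j, so by Kac's formula E[T_110] = 1/π_110 = 200.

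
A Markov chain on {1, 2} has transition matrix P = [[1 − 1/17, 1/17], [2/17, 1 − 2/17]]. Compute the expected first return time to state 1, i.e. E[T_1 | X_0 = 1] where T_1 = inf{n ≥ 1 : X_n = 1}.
E[T_1 | X_0 = 1] = 1/π_1 = 3/2

For an irreducible recurrent Markov chain with stationary distribution π, E[T_i | X_0 = i] = 1/π_i (Kac's formula). Here π_1 = (2/17)/(1/17 + 2/17) = (2/17)/(3/17) = 2/3, so E[T_1 | X_0 = 1] = 1/π_1 = (1/17 + 2/17)/(2/17) = (3/17)/(2/17) = 3/2.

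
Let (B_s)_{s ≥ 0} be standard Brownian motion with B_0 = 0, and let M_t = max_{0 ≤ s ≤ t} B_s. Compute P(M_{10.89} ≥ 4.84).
P(M_{10.89} ≥ 4.84) = 2·P(B_{10.89} ≥ 4.84) = 2(1 − Φ(4.84/√10.89)) ≈ 0.1425

By the reflection principle for Brownian motion, P(M_t ≥ a) = 2 · P(B_t ≥ a) for a ≥ 0. Since B_t ~ N(0, t), P(B_t ≥ 4.84) = 1 − Φ(4.84/√t) = 1 − Φ(4.84/√10.89) = 1 − Φ(1.4667). So
  P(M_{10.89} ≥ 4.84) = 2(1 − Φ(1.4667)) ≈ 0.1425.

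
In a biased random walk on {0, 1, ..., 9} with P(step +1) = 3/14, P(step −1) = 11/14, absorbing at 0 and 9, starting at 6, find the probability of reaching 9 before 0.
P(hit 9 before 0) = (1 − (11/3)^6) / (1 − (11/3)^9) = 36666/1808227

Let u_k denote P(reach 9 before 0 | start at k). Boundary: u_0 = 0, u_9 = 1. Recurrence: u_k = 3/14·u_{k+1} + 11/14·u_{k-1} for 1 ≤ k ≤ 8. Try u_k = A + B·r^k with r = q/p = (11/14)/(3/14) = 11/3. Substitution satisfies the recurrence; boundary conditions give:
  u_k = (1 − r^k) / (1 − r^N) = (1 − (11/3)^6) / (1 − (11/3)^9) = 36666/1808227.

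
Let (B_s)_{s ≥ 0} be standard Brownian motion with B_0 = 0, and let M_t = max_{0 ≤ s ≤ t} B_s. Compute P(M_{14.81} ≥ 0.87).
P(M_{14.81} ≥ 0.87) = 2·P(B_{14.81} ≥ 0.87) = 2(1 − Φ(0.87/√14.81)) ≈ 0.8211

By the reflection principle for Brownian motion, P(M_t ≥ a) = 2 · P(B_t ≥ a) for a ≥ 0. Since B_t ~ N(0, t), P(B_t ≥ 0.87) = 1 − Φ(0.87/√t) = 1 − Φ(0.87/√14.81) = 1 − Φ(0.2261). So
  P(M_{14.81} ≥ 0.87) = 2(1 − Φ(0.2261)) ≈ 0.8211.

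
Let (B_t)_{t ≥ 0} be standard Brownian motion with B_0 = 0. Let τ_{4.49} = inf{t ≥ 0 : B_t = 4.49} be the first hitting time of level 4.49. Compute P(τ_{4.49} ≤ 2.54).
P(τ_{4.49} ≤ 2.54) = 2(1 − Φ(4.49/√2.54)) = 2(1 − Φ(2.8173)) ≈ 0.0048

By the reflection principle for standard BM, P(τ_b ≤ t) = 2 · P(B_t ≥ b). Since B_t ~ N(0, t), P(B_t ≥ 4.49) = 1 − Φ(4.49/√t) = 1 − Φ(4.49/√2.54) = 1 − Φ(2.8173) ≈ 0.00242. Doubling: P(τ_{4.49} ≤ 2.54) ≈ 2 · 0.00242 = 0.00484 ≈ 0.0048.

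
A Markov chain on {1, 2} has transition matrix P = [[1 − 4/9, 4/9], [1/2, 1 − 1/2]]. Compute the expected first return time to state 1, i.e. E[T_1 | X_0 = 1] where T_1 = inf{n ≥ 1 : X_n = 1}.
E[T_1 | X_0 = 1] = 1/π_1 = 17/9

For an irreducible recurrent Markov chain with stationary distribution π, E[T_i | X_0 = i] = 1/π_i (Kac's formula). Here π_1 = (1/2)/(4/9 + 1/2) = (1/2)/(17/18) = 9/17, so E[T_1 | X_0 = 1] = 1/π_1 = (4/9 + 1/2)/(1/2) = (17/18)/(1/2) = 17/9.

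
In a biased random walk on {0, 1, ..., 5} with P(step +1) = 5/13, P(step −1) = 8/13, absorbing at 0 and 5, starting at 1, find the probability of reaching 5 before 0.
P(hit 5 before 0) = (1 − (8/5)^1) / (1 − (8/5)^5) = 625/9881

Let u_k denote P(reach 5 before 0 | start at k). Boundary: u_0 = 0, u_5 = 1. Recurrence: u_k = 5/13·u_{k+1} + 8/13·u_{k-1} for 1 ≤ k ≤ 4. Try u_k = A + B·r^k with r = q/p = (8/13)/(5/13) = 8/5. Substitution satisfies the recurrence; boundary conditions give:
  u_k = (1 − r^k) / (1 − r^N) = (1 − (8/5)^1) / (1 − (8/5)^5) = 625/9881.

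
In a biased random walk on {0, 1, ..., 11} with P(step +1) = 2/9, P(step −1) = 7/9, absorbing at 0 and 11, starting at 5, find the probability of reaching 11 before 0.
P(hit 11 before 0) = (1 − (7/2)^5) / (1 − (7/2)^11) = 214720/395464939

Let u_k denote P(reach 11 before 0 | start at k). Boundary: u_0 = 0, u_11 = 1. Recurrence: u_k = 2/9·u_{k+1} + 7/9·u_{k-1} for 1 ≤ k ≤ 10. Try u_k = A + B·r^k with r = q/p = (7/9)/(2/9) = 7/2. Substitution satisfies the recurrence; boundary conditions give:
  u_k = (1 − r^k) / (1 − r^N) = (1 − (7/2)^5) / (1 − (7/2)^11) = 214720/395464939.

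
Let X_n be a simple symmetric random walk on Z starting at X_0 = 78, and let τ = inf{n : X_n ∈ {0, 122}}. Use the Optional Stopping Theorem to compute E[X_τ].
E[X_τ] = 78

X_n is a martingale and τ is a bounded-mean stopping time (indeed τ is finite a.s. with bounded expectation since the walk is in a bounded region). By the OST, E[X_τ] = E[X_0] = 78. Equivalently: E[X_τ] = 122 · P(hit 122 first) + 0 · P(hit 0 first) = 122 · (78/122) = 78.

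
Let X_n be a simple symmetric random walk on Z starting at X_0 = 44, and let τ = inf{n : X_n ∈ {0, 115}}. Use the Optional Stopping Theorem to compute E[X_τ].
E[X_τ] = 44

X_n is a martingale and τ is a bounded-mean stopping time (indeed τ is finite a.s. with bounded expectation since the walk is in a bounded region). By the OST, E[X_τ] = E[X_0] = 44. Equivalently: E[X_τ] = 115 · P(hit 115 first) + 0 · P(hit 0 first) = 115 · (44/115) = 44.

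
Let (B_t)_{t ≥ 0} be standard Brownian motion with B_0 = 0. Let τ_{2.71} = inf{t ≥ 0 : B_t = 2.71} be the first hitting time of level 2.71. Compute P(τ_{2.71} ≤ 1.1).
P(τ_{2.71} ≤ 1.1) = 2(1 − Φ(2.71/√1.1)) = 2(1 − Φ(2.5839)) ≈ 0.0098

By the reflection principle for standard BM, P(τ_b ≤ t) = 2 · P(B_t ≥ b). Since B_t ~ N(0, t), P(B_t ≥ 2.71) = 1 − Φ(2.71/√t) = 1 − Φ(2.71/√1.1) = 1 − Φ(2.5839) ≈ 0.00488. Doubling: P(τ_{2.71} ≤ 1.1) ≈ 2 · 0.00488 = 0.00976 ≈ 0.0098.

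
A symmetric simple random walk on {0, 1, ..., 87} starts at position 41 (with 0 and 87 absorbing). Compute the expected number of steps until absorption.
E[τ | X_0 = 41] = 1886

Let v_k = E[τ | X_0 = k]. Boundary: v_0 = v_87 = 0. Recurrence: v_k = 1 + (v_{k-1} + v_{k+1})/2 for 1 ≤ k ≤ 86. The particular solution to v_k − (v_{k-1} + v_{k+1})/2 = 1 is v_k = −k^2. Adding homogeneous solution A + B k and matching boundaries gives v_k = k (87 − k). Substituting k = 41: v_41 = 41 · 46 = 1886.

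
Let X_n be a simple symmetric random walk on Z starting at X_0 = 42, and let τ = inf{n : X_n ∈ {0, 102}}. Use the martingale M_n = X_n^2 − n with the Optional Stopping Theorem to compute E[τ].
E[τ] = 2520

M_n = X_n^2 − n is a martingale (since E[X_{n+1}^2 | F_n] = X_n^2 + 1). By OST (τ has finite mean in a bounded region), E[M_τ] = E[M_0] = X_0^2 − 0 = 42^2 = 1764. Also E[M_τ] = E[X_τ^2] − E[τ]. The walk exits at 0 or 102, with P(hit 102 first) = 42/102, so E[X_τ^2] = 102^2 · 42/102 + 0 = 4284. Thus E[τ] = E[X_τ^2] − E[M_τ] = 4284 − 1764 = 2520 = 42(102 − 42) = 2520.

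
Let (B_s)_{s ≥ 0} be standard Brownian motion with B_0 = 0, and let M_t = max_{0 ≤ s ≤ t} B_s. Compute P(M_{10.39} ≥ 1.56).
P(M_{10.39} ≥ 1.56) = 2·P(B_{10.39} ≥ 1.56) = 2(1 − Φ(1.56/√10.39)) ≈ 0.6284

By the reflection principle for Brownian motion, P(M_t ≥ a) = 2 · P(B_t ≥ a) for a ≥ 0. Since B_t ~ N(0, t), P(B_t ≥ 1.56) = 1 − Φ(1.56/√t) = 1 − Φ(1.56/√10.39) = 1 − Φ(0.4840). So
  P(M_{10.39} ≥ 1.56) = 2(1 − Φ(0.4840)) ≈ 0.6284.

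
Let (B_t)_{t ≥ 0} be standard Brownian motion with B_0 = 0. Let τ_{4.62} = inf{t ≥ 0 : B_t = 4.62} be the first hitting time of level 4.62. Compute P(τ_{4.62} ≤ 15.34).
P(τ_{4.62} ≤ 15.34) = 2(1 − Φ(4.62/√15.34)) = 2(1 − Φ(1.1796)) ≈ 0.2382

By the reflection principle for standard BM, P(τ_b ≤ t) = 2 · P(B_t ≥ b). Since B_t ~ N(0, t), P(B_t ≥ 4.62) = 1 − Φ(4.62/√t) = 1 − Φ(4.62/√15.34) = 1 − Φ(1.1796) ≈ 0.11908. Doubling: P(τ_{4.62} ≤ 15.34) ≈ 2 · 0.11908 = 0.23816 ≈ 0.2382.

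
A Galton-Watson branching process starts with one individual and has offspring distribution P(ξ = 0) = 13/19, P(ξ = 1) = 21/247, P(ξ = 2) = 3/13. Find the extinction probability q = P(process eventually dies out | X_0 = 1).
q = 1

Mean offspring μ = 0·13/19 + 1·21/247 + 2·3/13 = 135/247 ≤ 1. For μ ≤ 1 with offspring not concentrated at 1, the Galton-Watson process goes extinct almost surely, so q = 1.
(Algebraic check: The pgf is f(s) = 13/19 + 21/247·s + 3/13·s². The extinction probability q is the smallest fixed point of f in [0, 1]. Setting s = f(s):
  3/13·s² + (21/247 − 1)·s + 13/19 = 0
  3/13·s² − (13/19 + 3/13)·s + 13/19 = 0
which factors as (s − 1)·(3/13·s − 13/19) = 0, giving roots s = 1 and s = (13/19)/(3/13) = 169/57. Since 169/57 ≥ 1, the smallest root in [0, 1] is s = 1.)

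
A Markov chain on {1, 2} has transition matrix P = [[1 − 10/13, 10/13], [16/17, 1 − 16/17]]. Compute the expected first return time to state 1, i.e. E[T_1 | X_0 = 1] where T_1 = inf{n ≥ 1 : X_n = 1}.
E[T_1 | X_0 = 1] = 1/π_1 = 189/104

For an irreducible recurrent Markov chain with stationary distribution π, E[T_i | X_0 = i] = 1/π_i (Kac's formula). Here π_1 = (16/17)/(10/13 + 16/17) = (16/17)/(378/221) = 104/189, so E[T_1 | X_0 = 1] = 1/π_1 = (10/13 + 16/17)/(16/17) = (378/221)/(16/17) = 189/104.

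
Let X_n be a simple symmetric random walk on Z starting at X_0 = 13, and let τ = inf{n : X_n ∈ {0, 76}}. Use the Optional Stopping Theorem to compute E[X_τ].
E[X_τ] = 13

X_n is a martingale and τ is a bounded-mean stopping time (indeed τ is finite a.s. with bounded expectation since the walk is in a bounded region). By the OST, E[X_τ] = E[X_0] = 13. Equivalently: E[X_τ] = 76 · P(hit 76 first) + 0 · P(hit 0 first) = 76 · (13/76) = 13.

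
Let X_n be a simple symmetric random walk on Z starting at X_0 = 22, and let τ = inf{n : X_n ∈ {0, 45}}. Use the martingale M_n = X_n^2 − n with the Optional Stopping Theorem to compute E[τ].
E[τ] = 506

M_n = X_n^2 − n is a martingale (since E[X_{n+1}^2 | F_n] = X_n^2 + 1). By OST (τ has finite mean in a bounded region), E[M_τ] = E[M_0] = X_0^2 − 0 = 22^2 = 484. Also E[M_τ] = E[X_τ^2] − E[τ]. The walk exits at 0 or 45, with P(hit 45 first) = 22/45, so E[X_τ^2] = 45^2 · 22/45 + 0 = 990. Thus E[τ] = E[X_τ^2] − E[M_τ] = 990 − 484 = 506 = 22(45 − 22) = 506.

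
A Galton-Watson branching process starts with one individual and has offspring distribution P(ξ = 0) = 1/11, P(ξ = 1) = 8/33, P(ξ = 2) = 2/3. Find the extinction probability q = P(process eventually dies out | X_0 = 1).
q = 3/22

The pgf is f(s) = 1/11 + 8/33·s + 2/3·s². The extinction probability q is the smallest fixed point of f in [0, 1]. Setting s = f(s):
  2/3·s² + (8/33 − 1)·s + 1/11 = 0
  2/3·s² − (1/11 + 2/3)·s + 1/11 = 0
which factors as (s − 1)·(2/3·s − 1/11) = 0, giving roots s = 1 and s = (1/11)/(2/3) = 3/22.
Mean offspring μ = 8/33 + 2·2/3 = 52/33 > 1 (supercritical), so q < 1. The extinction probability is the smaller root: q = (1/11)/(2/3) = 3/22.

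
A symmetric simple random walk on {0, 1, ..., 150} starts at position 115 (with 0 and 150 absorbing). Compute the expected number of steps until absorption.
E[τ | X_0 = 115] = 4025

Let v_k = E[τ | X_0 = k]. Boundary: v_0 = v_150 = 0. Recurrence: v_k = 1 + (v_{k-1} + v_{k+1})/2 for 1 ≤ k ≤ 149. The particular solution to v_k − (v_{k-1} + v_{k+1})/2 = 1 is v_k = −k^2. Adding homogeneous solution A + B k and matching boundaries gives v_k = k (150 − k). Substituting k = 115: v_115 = 115 · 35 = 4025.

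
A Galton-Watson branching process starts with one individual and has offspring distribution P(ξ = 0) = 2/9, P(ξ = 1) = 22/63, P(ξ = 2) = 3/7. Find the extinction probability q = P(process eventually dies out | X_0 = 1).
q = 14/27

The pgf is f(s) = 2/9 + 22/63·s + 3/7·s². The extinction probability q is the smallest fixed point of f in [0, 1]. Setting s = f(s):
  3/7·s² + (22/63 − 1)·s + 2/9 = 0
  3/7·s² − (2/9 + 3/7)·s + 2/9 = 0
which factors as (s − 1)·(3/7·s − 2/9) = 0, giving roots s = 1 and s = (2/9)/(3/7) = 14/27.
Mean offspring μ = 22/63 + 2·3/7 = 76/63 > 1 (supercritical), so q < 1. The extinction probability is the smaller root: q = (2/9)/(3/7) = 14/27.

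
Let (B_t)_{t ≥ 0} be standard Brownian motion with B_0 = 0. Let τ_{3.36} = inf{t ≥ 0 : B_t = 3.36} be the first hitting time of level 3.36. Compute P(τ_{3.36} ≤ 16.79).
P(τ_{3.36} ≤ 16.79) = 2(1 − Φ(3.36/√16.79)) = 2(1 − Φ(0.8200)) ≈ 0.4122

By the reflection principle for standard BM, P(τ_b ≤ t) = 2 · P(B_t ≥ b). Since B_t ~ N(0, t), P(B_t ≥ 3.36) = 1 − Φ(3.36/√t) = 1 − Φ(3.36/√16.79) = 1 − Φ(0.8200) ≈ 0.20611. Doubling: P(τ_{3.36} ≤ 16.79) ≈ 2 · 0.20611 = 0.41222 ≈ 0.4122.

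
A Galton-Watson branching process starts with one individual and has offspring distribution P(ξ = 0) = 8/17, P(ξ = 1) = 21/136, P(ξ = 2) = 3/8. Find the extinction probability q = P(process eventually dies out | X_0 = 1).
q = 1

Mean offspring μ = 0·8/17 + 1·21/136 + 2·3/8 = 123/136 ≤ 1. For μ ≤ 1 with offspring not concentrated at 1, the Galton-Watson process goes extinct almost surely, so q = 1.
(Algebraic check: The pgf is f(s) = 8/17 + 21/136·s + 3/8·s². The extinction probability q is the smallest fixed point of f in [0, 1]. Setting s = f(s):
  3/8·s² + (21/136 − 1)·s + 8/17 = 0
  3/8·s² − (8/17 + 3/8)·s + 8/17 = 0
which factors as (s − 1)·(3/8·s − 8/17) = 0, giving roots s = 1 and s = (8/17)/(3/8) = 64/51. Since 64/51 ≥ 1, the smallest root in [0, 1] is s = 1.)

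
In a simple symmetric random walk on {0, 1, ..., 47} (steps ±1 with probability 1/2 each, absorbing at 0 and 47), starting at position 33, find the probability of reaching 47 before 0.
P(hit 47 before 0) = 33/47

Let u_k = P(hit 47 before 0 | start at k). Then u_0 = 0, u_47 = 1, and u_k = u_{k-1}/2 + u_{k+1}/2 for 1 ≤ k ≤ 46. This harmonic recurrence is solved by u_k = k/47, giving u_33 = 33/47.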